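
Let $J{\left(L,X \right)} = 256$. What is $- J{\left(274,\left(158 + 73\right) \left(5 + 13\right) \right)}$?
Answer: $-256$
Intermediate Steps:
$- J{\left(274,\left(158 + 73\right) \left(5 + 13\right) \right)} = \left(-1\right) 256 = -256$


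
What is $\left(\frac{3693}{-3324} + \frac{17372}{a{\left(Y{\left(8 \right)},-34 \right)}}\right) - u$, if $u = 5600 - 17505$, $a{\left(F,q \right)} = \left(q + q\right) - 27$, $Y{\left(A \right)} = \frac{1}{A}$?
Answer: $\frac{1233755179}{105260} \approx 11721.0$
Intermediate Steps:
$a{\left(F,q \right)} = -27 + 2 q$ ($a{\left(F,q \right)} = 2 q - 27 = -27 + 2 q$)
$u = -11905$ ($u = 5600 - 17505 = -11905$)
$\left(\frac{3693}{-3324} + \frac{17372}{a{\left(Y{\left(8 \right)},-34 \right)}}\right) - u = \left(\frac{3693}{-3324} + \frac{17372}{-27 + 2 \left(-34\right)}\right) - -11905 = \left(3693 \left(- \frac{1}{3324}\right) + \frac{17372}{-27 - 68}\right) + 11905 = \left(- \frac{1231}{1108} + \frac{17372}{-95}\right) + 11905 = \left(- \frac{1231}{1108} + 17372 \left(- \frac{1}{95}\right)\right) + 11905 = \left(- \frac{1231}{1108} - \frac{17372}{95}\right) + 11905 = - \frac{19365121}{105260} + 11905 = \frac{1233755179}{105260}$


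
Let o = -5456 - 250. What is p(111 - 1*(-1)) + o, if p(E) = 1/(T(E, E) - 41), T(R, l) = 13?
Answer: -159769/28 ≈ -5706.0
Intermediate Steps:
p(E) = -1/28 (p(E) = 1/(13 - 41) = 1/(-28) = -1/28)
o = -5706
p(111 - 1*(-1)) + o = -1/28 - 5706 = -159769/28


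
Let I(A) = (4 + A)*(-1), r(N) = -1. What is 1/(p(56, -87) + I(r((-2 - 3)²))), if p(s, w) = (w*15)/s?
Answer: -56/1473 ≈ -0.038018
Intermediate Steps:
p(s, w) = 15*w/s (p(s, w) = (15*w)/s = 15*w/s)
I(A) = -4 - A
1/(p(56, -87) + I(r((-2 - 3)²))) = 1/(15*(-87)/56 + (-4 - 1*(-1))) = 1/(15*(-87)*(1/56) + (-4 + 1)) = 1/(-1305/56 - 3) = 1/(-1473/56) = -56/1473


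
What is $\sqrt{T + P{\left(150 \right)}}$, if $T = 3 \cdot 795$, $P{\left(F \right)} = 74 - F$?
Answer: $\sqrt{2309} \approx 48.052$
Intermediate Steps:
$T = 2385$
$\sqrt{T + P{\left(150 \right)}} = \sqrt{2385 + \left(74 - 150\right)} = \sqrt{2385 - 76} = \sqrt{2309}$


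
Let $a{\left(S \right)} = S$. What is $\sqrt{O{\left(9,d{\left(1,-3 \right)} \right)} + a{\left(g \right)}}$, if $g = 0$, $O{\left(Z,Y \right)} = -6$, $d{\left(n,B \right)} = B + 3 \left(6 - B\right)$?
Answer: $i \sqrt{6} \approx 2.4495 i$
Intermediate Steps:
$d{\left(n,B \right)} = 18 - 2 B$ ($d{\left(n,B \right)} = B - \left(-18 + 3 B\right) = 18 - 2 B$)
$\sqrt{O{\left(9,d{\left(1,-3 \right)} \right)} + a{\left(g \right)}} = \sqrt{-6 + 0} = \sqrt{-6} = i \sqrt{6}$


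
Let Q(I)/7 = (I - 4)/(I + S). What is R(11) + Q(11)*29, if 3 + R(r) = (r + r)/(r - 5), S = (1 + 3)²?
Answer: 1439/27 ≈ 53.296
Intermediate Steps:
S = 16 (S = 4² = 16)
R(r) = -3 + 2*r/(-5 + r) (R(r) = -3 + (r + r)/(r - 5) = -3 + (2*r)/(-5 + r) = -3 + 2*r/(-5 + r))
Q(I) = 7*(-4 + I)/(16 + I) (Q(I) = 7*((I - 4)/(I + 16)) = 7*((-4 + I)/(16 + I)) = 7*(-4 + I)/(16 + I))
R(11) + Q(11)*29 = (15 - 1*11)/(-5 + 11) + (7*(-4 + 11)/(16 + 11))*29 = (15 - 11)/6 + (7*7/27)*29 = (⅙)*4 + (7*(1/27)*7)*29 = ⅔ + (49/27)*29 = ⅔ + 1421/27 = 1439/27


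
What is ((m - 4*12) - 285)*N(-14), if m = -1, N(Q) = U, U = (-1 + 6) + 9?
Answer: -4676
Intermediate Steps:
U = 14 (U = 5 + 9 = 14)
N(Q) = 14
((m - 4*12) - 285)*N(-14) = ((-1 - 4*12) - 285)*14 = ((-1 - 48) - 285)*14 = (-49 - 285)*14 = -334*14 = -4676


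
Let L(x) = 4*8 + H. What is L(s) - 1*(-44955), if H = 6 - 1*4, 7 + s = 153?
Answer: 44989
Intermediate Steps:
s = 146 (s = -7 + 153 = 146)
H = 2 (H = 6 - 4 = 2)
L(x) = 34 (L(x) = 4*8 + 2 = 32 + 2 = 34)
L(s) - 1*(-44955) = 34 - 1*(-44955) = 34 + 44955 = 44989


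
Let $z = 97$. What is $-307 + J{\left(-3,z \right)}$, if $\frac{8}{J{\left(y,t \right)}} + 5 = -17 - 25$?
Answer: $- \frac{14437}{47} \approx -307.17$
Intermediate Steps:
$J{\left(y,t \right)} = - \frac{8}{47}$ ($J{\left(y,t \right)} = \frac{8}{-5 - 42} = \frac{8}{-47} = 8 \left(- \frac{1}{47}\right) = - \frac{8}{47}$)
$-307 + J{\left(-3,z \right)} = -307 - \frac{8}{47} = - \frac{14437}{47}$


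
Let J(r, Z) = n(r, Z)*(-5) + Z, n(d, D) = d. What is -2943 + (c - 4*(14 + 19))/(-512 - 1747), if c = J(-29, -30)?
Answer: -6648220/2259 ≈ -2943.0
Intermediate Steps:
J(r, Z) = Z - 5*r (J(r, Z) = r*(-5) + Z = -5*r + Z = Z - 5*r)
c = 115 (c = -30 - 5*(-29) = -30 + 145 = 115)
-2943 + (c - 4*(14 + 19))/(-512 - 1747) = -2943 + (115 - 4*(14 + 19))/(-512 - 1747) = -2943 + (115 - 4*33)/(-2259) = -2943 + (115 - 132)*(-1/2259) = -2943 - 17*(-1/2259) = -2943 + 17/2259 = -6648220/2259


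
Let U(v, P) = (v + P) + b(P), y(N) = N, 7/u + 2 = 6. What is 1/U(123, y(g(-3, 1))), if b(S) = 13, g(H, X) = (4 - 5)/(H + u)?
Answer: 5/684 ≈ 0.0073099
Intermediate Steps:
u = 7/4 (u = 7/(-2 + 6) = 7/4 ≈ 1.7500)
g(H, X) = -1/(7/4 + H) (g(H, X) = (4 - 5)/(H + 7/4) = -1/(7/4 + H))
U(v, P) = 13 + P + v (U(v, P) = (v + P) + 13 = (P + v) + 13 = 13 + P + v)
1/U(123, y(g(-3, 1))) = 1/(13 - 4/(7 + 4*(-3)) + 123) = 1/(13 - 4/(7 - 12) + 123) = 1/(13 - 4/(-5) + 123) = 1/(13 - 4*(-1/5) + 123) = 1/(13 + 4/5 + 123) = 1/(684/5) = 5/684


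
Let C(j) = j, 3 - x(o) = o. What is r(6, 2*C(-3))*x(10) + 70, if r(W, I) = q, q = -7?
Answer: 119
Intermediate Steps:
x(o) = 3 - o
r(W, I) = -7
r(6, 2*C(-3))*x(10) + 70 = -7*(3 - 1*10) + 70 = -7*(3 - 10) + 70 = -7*(-7) + 70 = 49 + 70 = 119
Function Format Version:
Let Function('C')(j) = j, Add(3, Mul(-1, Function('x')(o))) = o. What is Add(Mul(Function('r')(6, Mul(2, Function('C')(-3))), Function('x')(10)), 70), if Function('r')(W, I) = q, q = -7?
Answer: 119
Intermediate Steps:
Function('x')(o) = Add(3, Mul(-1, o))
Function('r')(W, I) = -7
Add(Mul(Function('r')(6, Mul(2, Function('C')(-3))), Function('x')(10)), 70) = Add(Mul(-7, Add(3, Mul(-1, 10))), 70) = Add(Mul(-7, Add(3, -10)), 70) = Add(Mul(-7, -7), 70) = Add(49, 70) = 119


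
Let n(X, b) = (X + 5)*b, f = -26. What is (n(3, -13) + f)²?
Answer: 16900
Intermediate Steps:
n(X, b) = b*(5 + X) (n(X, b) = (5 + X)*b = b*(5 + X))
(n(3, -13) + f)² = (-13*(5 + 3) - 26)² = (-13*8 - 26)² = (-104 - 26)² = (-130)² = 16900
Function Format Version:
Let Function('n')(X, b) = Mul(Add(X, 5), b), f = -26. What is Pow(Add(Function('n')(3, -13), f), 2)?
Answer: 16900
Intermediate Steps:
Function('n')(X, b) = Mul(b, Add(5, X)) (Function('n')(X, b) = Mul(Add(5, X), b) = Mul(b, Add(5, X)))
Pow(Add(Function('n')(3, -13), f), 2) = Pow(Add(Mul(-13, Add(5, 3)), -26), 2) = Pow(Add(Mul(-13, 8), -26), 2) = Pow(Add(-104, -26), 2) = Pow(-130, 2) = 16900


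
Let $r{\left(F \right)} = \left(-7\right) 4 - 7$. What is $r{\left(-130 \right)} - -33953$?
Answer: $33918$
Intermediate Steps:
$r{\left(F \right)} = -35$ ($r{\left(F \right)} = -28 - 7 = -35$)
$r{\left(-130 \right)} - -33953 = -35 - -33953 = -35 + 33953 = 33918$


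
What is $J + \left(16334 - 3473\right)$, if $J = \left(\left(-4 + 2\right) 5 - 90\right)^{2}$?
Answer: $22861$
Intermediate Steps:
$J = 10000$ ($J = \left(\left(-2\right) 5 - 90\right)^{2} = \left(-10 - 90\right)^{2} = \left(-100\right)^{2} = 10000$)
$J + \left(16334 - 3473\right) = 10000 + \left(16334 - 3473\right) = 10000 + 12861 = 22861$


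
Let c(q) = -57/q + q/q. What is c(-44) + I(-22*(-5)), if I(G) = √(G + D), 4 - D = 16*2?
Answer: 101/44 + √82 ≈ 11.351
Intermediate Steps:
D = -28 (D = 4 - 16*2 = 4 - 1*32 = 4 - 32 = -28)
I(G) = √(-28 + G) (I(G) = √(G - 28) = √(-28 + G))
c(q) = 1 - 57/q (c(q) = -57/q + 1 = 1 - 57/q)
c(-44) + I(-22*(-5)) = (-57 - 44)/(-44) + √(-28 - 22*(-5)) = -1/44*(-101) + √(-28 + 110) = 101/44 + √82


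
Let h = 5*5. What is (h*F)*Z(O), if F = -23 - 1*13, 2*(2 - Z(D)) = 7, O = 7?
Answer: 1350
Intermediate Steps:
h = 25
Z(D) = -3/2 (Z(D) = 2 - 1/2*7 = 2 - 7/2 = -3/2)
F = -36 (F = -23 - 13 = -36)
(h*F)*Z(O) = (25*(-36))*(-3/2) = -900*(-3/2) = 1350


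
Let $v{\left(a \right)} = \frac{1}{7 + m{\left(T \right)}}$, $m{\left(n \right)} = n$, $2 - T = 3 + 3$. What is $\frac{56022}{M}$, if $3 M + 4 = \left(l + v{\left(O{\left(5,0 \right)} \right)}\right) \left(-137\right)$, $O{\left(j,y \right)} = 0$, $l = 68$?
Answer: $- \frac{504198}{28097} \approx -17.945$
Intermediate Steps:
$T = -4$ ($T = 2 - \left(3 + 3\right) = 2 - 6 = -4$)
$v{\left(a \right)} = \frac{1}{3}$ ($v{\left(a \right)} = \frac{1}{7 - 4} = \frac{1}{3}$)
$M = - \frac{28097}{9}$ ($M = - \frac{4}{3} + \frac{\left(68 + \frac{1}{3}\right) \left(-137\right)}{3} = - \frac{4}{3} + \frac{\frac{205}{3} \left(-137\right)}{3} = - \frac{4}{3} + \frac{1}{3} \left(- \frac{28085}{3}\right) = - \frac{4}{3} - \frac{28085}{9} = - \frac{28097}{9} \approx -3121.9$)
$\frac{56022}{M} = \frac{56022}{- \frac{28097}{9}} = 56022 \left(- \frac{9}{28097}\right) = - \frac{504198}{28097}$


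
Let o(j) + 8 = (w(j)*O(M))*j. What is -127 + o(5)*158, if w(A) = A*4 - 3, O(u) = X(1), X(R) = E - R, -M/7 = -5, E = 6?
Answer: 65759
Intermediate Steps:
M = 35 (M = -7*(-5) = 35)
X(R) = 6 - R
O(u) = 5 (O(u) = 6 - 1*1 = 6 - 1 = 5)
w(A) = -3 + 4*A (w(A) = 4*A - 3 = -3 + 4*A)
o(j) = -8 + j*(-15 + 20*j) (o(j) = -8 + ((-3 + 4*j)*5)*j = -8 + (-15 + 20*j)*j = -8 + j*(-15 + 20*j))
-127 + o(5)*158 = -127 + (-8 + 5*5*(-3 + 4*5))*158 = -127 + (-8 + 5*5*(-3 + 20))*158 = -127 + (-8 + 5*5*17)*158 = -127 + (-8 + 425)*158 = -127 + 417*158 = -127 + 65886 = 65759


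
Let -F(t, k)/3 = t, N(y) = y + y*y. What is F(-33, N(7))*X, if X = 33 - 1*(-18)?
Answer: 5049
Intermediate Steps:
N(y) = y + y²
F(t, k) = -3*t
X = 51 (X = 33 + 18 = 51)
F(-33, N(7))*X = -3*(-33)*51 = 99*51 = 5049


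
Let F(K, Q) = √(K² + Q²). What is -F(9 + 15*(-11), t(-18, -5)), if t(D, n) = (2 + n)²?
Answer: -3*√2713 ≈ -156.26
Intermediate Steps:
-F(9 + 15*(-11), t(-18, -5)) = -√((9 + 15*(-11))² + ((2 - 5)²)²) = -√((9 - 165)² + ((-3)²)²) = -√((-156)² + 9²) = -√(24336 + 81) = -√24417 = -3*√2713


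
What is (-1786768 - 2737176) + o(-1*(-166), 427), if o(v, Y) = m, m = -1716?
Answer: -4525660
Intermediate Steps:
o(v, Y) = -1716
(-1786768 - 2737176) + o(-1*(-166), 427) = (-1786768 - 2737176) - 1716 = -4523944 - 1716 = -4525660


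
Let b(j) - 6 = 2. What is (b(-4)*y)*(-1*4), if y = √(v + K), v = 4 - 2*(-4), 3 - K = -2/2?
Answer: -128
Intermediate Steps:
K = 4 (K = 3 - (-2)/2 = 3 - 1*(-1) = 3 + 1 = 4)
b(j) = 8 (b(j) = 6 + 2 = 8)
v = 12 (v = 4 + 8 = 12)
y = 4 (y = √(12 + 4) = √16 = 4)
(b(-4)*y)*(-1*4) = (8*4)*(-1*4) = 32*(-4) = -128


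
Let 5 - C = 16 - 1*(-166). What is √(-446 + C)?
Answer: I*√623 ≈ 24.96*I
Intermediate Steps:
C = -177 (C = 5 - (16 - 1*(-166)) = 5 - (16 + 166) = 5 - 1*182 = 5 - 182 = -177)
√(-446 + C) = √(-446 - 177) = √(-623) = I*√623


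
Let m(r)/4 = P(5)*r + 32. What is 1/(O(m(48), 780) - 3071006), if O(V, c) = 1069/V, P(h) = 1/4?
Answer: -176/540495987 ≈ -3.2563e-7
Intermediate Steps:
P(h) = 1/4
m(r) = 128 + r (m(r) = 4*(r/4 + 32) = 4*(32 + r/4) = 128 + r)
1/(O(m(48), 780) - 3071006) = 1/(1069/(128 + 48) - 3071006) = 1/(1069/176 - 3071006) = 1/(-540495987/176) = -176/540495987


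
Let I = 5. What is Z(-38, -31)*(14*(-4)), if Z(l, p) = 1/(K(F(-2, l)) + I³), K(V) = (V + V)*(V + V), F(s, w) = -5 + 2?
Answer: -8/23 ≈ -0.34783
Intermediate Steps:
F(s, w) = -3
K(V) = 4*V² (K(V) = (2*V)*(2*V) = 4*V²)
Z(l, p) = 1/161 (Z(l, p) = 1/(4*(-3)² + 5³) = 1/(4*9 + 125) = 1/(36 + 125) = 1/161)
Z(-38, -31)*(14*(-4)) = (14*(-4))/161 = (1/161)*(-56) = -8/23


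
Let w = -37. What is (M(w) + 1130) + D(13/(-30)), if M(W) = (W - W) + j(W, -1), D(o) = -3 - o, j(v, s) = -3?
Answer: 33733/30 ≈ 1124.4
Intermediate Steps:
M(W) = -3 (M(W) = (W - W) - 3 = 0 - 3 = -3)
(M(w) + 1130) + D(13/(-30)) = (-3 + 1130) + (-3 - 13/(-30)) = 1127 + (-3 - 13*(-1)/30) = 1127 + (-3 - 1*(-13/30)) = 1127 + (-3 + 13/30) = 1127 - 77/30 = 33733/30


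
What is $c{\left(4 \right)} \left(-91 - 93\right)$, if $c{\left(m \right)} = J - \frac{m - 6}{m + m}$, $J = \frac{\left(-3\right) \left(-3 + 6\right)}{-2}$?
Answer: $-874$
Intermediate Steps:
$J = \frac{9}{2}$ ($J = \left(-3\right) 3 \left(- \frac{1}{2}\right) = \left(-9\right) \left(- \frac{1}{2}\right) = \frac{9}{2} \approx 4.5$)
$c{\left(m \right)} = \frac{9}{2} - \frac{-6 + m}{2 m}$ ($c{\left(m \right)} = \frac{9}{2} - \frac{m - 6}{m + m} = \frac{9}{2} - \frac{-6 + m}{2 m}$)
$c{\left(4 \right)} \left(-91 - 93\right) = \left(4 + \frac{3}{4}\right) \left(-91 - 93\right) = \left(4 + 3 \cdot \frac{1}{4}\right) \left(-184\right) = \left(4 + \frac{3}{4}\right) \left(-184\right) = \frac{19}{4} \left(-184\right) = -874$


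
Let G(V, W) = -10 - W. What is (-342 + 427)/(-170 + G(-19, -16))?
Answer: -85/164 ≈ -0.51829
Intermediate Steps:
(-342 + 427)/(-170 + G(-19, -16)) = (-342 + 427)/(-170 + (-10 - 1*(-16))) = 85/(-170 + (-10 + 16)) = 85/(-170 + 6) = 85/(-164) = 85*(-1/164) = -85/164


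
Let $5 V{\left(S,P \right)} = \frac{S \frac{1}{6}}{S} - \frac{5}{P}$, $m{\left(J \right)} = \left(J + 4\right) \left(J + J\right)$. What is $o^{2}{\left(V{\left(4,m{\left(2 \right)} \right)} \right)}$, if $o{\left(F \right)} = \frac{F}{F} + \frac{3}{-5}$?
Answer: $\frac{4}{25} \approx 0.16$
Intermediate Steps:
$m{\left(J \right)} = 2 J \left(4 + J\right)$ ($m{\left(J \right)} = \left(4 + J\right) 2 J = 2 J \left(4 + J\right)$)
$V{\left(S,P \right)} = \frac{1}{30} - \frac{1}{P}$ ($V{\left(S,P \right)} = \frac{\frac{S \frac{1}{6}}{S} - \frac{5}{P}}{5} = \frac{\frac{\frac{1}{6} S}{S} - \frac{5}{P}}{5} = \frac{\frac{1}{6} - \frac{5}{P}}{5} = \frac{1}{30} - \frac{1}{P}$)
$o{\left(F \right)} = \frac{2}{5}$ ($o{\left(F \right)} = 1 + 3 \left(- \frac{1}{5}\right) = 1 - \frac{3}{5} = \frac{2}{5}$)
$o^{2}{\left(V{\left(4,m{\left(2 \right)} \right)} \right)} = \left(\frac{2}{5}\right)^{2} = \frac{4}{25}$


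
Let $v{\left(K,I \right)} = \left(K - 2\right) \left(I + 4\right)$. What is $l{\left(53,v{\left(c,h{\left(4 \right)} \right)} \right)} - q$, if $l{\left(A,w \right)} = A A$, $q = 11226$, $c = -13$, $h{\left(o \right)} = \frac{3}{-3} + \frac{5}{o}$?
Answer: $-8417$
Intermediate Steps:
$h{\left(o \right)} = -1 + \frac{5}{o}$ ($h{\left(o \right)} = 3 \left(- \frac{1}{3}\right) + \frac{5}{o} = -1 + \frac{5}{o}$)
$v{\left(K,I \right)} = \left(-2 + K\right) \left(4 + I\right)$
$l{\left(A,w \right)} = A^{2}$
$l{\left(53,v{\left(c,h{\left(4 \right)} \right)} \right)} - q = 53^{2} - 11226 = 2809 - 11226 = -8417$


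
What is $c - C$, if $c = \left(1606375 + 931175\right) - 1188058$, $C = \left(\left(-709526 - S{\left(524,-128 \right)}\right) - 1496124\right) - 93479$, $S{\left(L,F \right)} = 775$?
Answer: $3649396$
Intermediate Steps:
$C = -2299904$ ($C = \left(\left(-709526 - 775\right) - 1496124\right) - 93479 = \left(-710301 - 1496124\right) - 93479 = -2206425 - 93479 = -2299904$)
$c = 1349492$ ($c = 2537550 - 1188058 = 1349492$)
$c - C = 1349492 - -2299904 = 1349492 + 2299904 = 3649396$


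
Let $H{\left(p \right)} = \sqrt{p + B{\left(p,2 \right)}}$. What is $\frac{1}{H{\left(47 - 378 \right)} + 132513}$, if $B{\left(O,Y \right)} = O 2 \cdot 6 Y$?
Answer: $\frac{132513}{17559703444} - \frac{5 i \sqrt{331}}{17559703444} \approx 7.5464 \cdot 10^{-6} - 5.1804 \cdot 10^{-9} i$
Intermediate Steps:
$B{\left(O,Y \right)} = 12 O Y$ ($B{\left(O,Y \right)} = 2 O 6 Y = 12 O Y$)
$H{\left(p \right)} = 5 \sqrt{p}$ ($H{\left(p \right)} = \sqrt{p + 12 p 2} = \sqrt{p + 24 p} = \sqrt{25 p} = 5 \sqrt{p}$)
$\frac{1}{H{\left(47 - 378 \right)} + 132513} = \frac{1}{5 \sqrt{47 - 378} + 132513} = \frac{1}{5 \sqrt{-331} + 132513} = \frac{1}{5 i \sqrt{331} + 132513} = \frac{1}{132513 + 5 i \sqrt{331}}$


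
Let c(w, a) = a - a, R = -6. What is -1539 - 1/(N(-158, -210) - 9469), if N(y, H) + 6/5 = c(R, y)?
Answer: -72873184/47351 ≈ -1539.0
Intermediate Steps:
c(w, a) = 0
N(y, H) = -6/5 (N(y, H) = -6/5 + 0 = -6/5)
-1539 - 1/(N(-158, -210) - 9469) = -1539 - 1/(-6/5 - 9469) = -1539 - 1/(-47351/5) = -1539 - 1*(-5/47351) = -1539 + 5/47351 = -72873184/47351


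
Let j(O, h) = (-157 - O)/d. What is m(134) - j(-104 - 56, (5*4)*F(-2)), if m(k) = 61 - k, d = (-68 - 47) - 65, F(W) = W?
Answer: -4379/60 ≈ -72.983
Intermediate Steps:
d = -180 (d = -115 - 65 = -180)
j(O, h) = 157/180 + O/180 (j(O, h) = (-157 - O)/(-180) = (-157 - O)*(-1/180) = 157/180 + O/180)
m(134) - j(-104 - 56, (5*4)*F(-2)) = (61 - 1*134) - (157/180 + (-104 - 56)/180) = (61 - 134) - (157/180 + (1/180)*(-160)) = -73 - (157/180 - 8/9) = -73 - 1*(-1/60) = -73 + 1/60 = -4379/60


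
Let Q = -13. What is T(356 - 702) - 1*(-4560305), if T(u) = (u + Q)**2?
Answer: 4689186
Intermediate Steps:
T(u) = (-13 + u)**2 (T(u) = (u - 13)**2 = (-13 + u)**2)
T(356 - 702) - 1*(-4560305) = (-13 + (356 - 702))**2 - 1*(-4560305) = (-13 - 346)**2 + 4560305 = (-359)**2 + 4560305 = 128881 + 4560305 = 4689186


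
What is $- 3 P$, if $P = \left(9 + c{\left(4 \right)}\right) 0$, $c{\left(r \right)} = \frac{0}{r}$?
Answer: $0$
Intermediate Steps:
$c{\left(r \right)} = 0$
$P = 0$ ($P = \left(9 + 0\right) 0 = 9 \cdot 0 = 0$)
$- 3 P = \left(-3\right) 0 = 0$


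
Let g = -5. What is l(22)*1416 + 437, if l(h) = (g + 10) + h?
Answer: 38669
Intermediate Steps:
l(h) = 5 + h (l(h) = (-5 + 10) + h = 5 + h)
l(22)*1416 + 437 = (5 + 22)*1416 + 437 = 27*1416 + 437 = 38232 + 437 = 38669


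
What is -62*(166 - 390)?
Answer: 13888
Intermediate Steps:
-62*(166 - 390) = -62*(-224) = 13888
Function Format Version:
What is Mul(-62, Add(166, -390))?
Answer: 13888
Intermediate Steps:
Mul(-62, Add(166, -390)) = Mul(-62, -224) = 13888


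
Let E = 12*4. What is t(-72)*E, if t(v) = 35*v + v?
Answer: -124416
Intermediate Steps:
E = 48
t(v) = 36*v
t(-72)*E = (36*(-72))*48 = -2592*48 = -124416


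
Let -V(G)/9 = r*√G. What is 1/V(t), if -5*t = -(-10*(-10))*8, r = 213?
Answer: -√10/76680 ≈ -4.1240e-5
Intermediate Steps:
t = 160 (t = -(-1)*-10*(-10)*8/5 = -(-1)*100*8/5 = -(-1)*800/5 = -⅕*(-800) = 160)
V(G) = -1917*√G
1/V(t) = 1/(-7668*√10) = -√10/76680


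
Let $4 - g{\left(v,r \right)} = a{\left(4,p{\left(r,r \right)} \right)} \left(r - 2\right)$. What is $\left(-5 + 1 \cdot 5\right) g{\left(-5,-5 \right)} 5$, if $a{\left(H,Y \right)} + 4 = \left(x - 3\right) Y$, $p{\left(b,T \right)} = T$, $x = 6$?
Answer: $0$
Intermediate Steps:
$a{\left(H,Y \right)} = -4 + 3 Y$ ($a{\left(H,Y \right)} = -4 + \left(6 - 3\right) Y = -4 + 3 Y$)
$g{\left(v,r \right)} = 4 - \left(-4 + 3 r\right) \left(-2 + r\right)$ ($g{\left(v,r \right)} = 4 - \left(-4 + 3 r\right) \left(r - 2\right) = 4 - \left(-4 + 3 r\right) \left(-2 + r\right)$)
$\left(-5 + 1 \cdot 5\right) g{\left(-5,-5 \right)} 5 = \left(-5 + 1 \cdot 5\right) \left(-4 - 3 \left(-5\right)^{2} + 10 \left(-5\right)\right) 5 = \left(-5 + 5\right) \left(-4 - 75 - 50\right) 5 = 0 \left(-4 - 75 - 50\right) 5 = 0 \left(-129\right) 5 = 0 \cdot 5 = 0$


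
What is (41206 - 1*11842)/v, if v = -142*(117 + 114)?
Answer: -4894/5467 ≈ -0.89519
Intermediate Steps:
v = -32802 (v = -142*231 = -32802)
(41206 - 1*11842)/v = (41206 - 1*11842)/(-32802) = (41206 - 11842)*(-1/32802) = 29364*(-1/32802) = -4894/5467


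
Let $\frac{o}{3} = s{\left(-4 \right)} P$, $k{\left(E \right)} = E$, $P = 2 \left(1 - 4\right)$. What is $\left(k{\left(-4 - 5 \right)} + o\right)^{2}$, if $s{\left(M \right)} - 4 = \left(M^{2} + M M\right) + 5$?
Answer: $558009$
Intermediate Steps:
$P = -6$ ($P = 2 \left(-3\right) = -6$)
$s{\left(M \right)} = 9 + 2 M^{2}$ ($s{\left(M \right)} = 4 + \left(\left(M^{2} + M M\right) + 5\right) = 4 + \left(\left(M^{2} + M^{2}\right) + 5\right) = 4 + \left(2 M^{2} + 5\right) = 4 + \left(5 + 2 M^{2}\right) = 9 + 2 M^{2}$)
$o = -738$ ($o = 3 \left(9 + 2 \left(-4\right)^{2}\right) \left(-6\right) = 3 \left(9 + 2 \cdot 16\right) \left(-6\right) = 3 \left(9 + 32\right) \left(-6\right) = 3 \cdot 41 \left(-6\right) = 3 \left(-246\right) = -738$)
$\left(k{\left(-4 - 5 \right)} + o\right)^{2} = \left(\left(-4 - 5\right) - 738\right)^{2} = \left(-9 - 738\right)^{2} = \left(-747\right)^{2} = 558009$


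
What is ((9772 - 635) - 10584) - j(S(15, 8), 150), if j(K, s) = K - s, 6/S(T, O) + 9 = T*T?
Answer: -46693/36 ≈ -1297.0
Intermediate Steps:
S(T, O) = 6/(-9 + T²) (S(T, O) = 6/(-9 + T*T) = 6/(-9 + T²))
((9772 - 635) - 10584) - j(S(15, 8), 150) = ((9772 - 635) - 10584) - (6/(-9 + 15²) - 1*150) = (9137 - 10584) - (6/(-9 + 225) - 150) = -1447 - (6/216 - 150) = -1447 - (6*(1/216) - 150) = -1447 - (1/36 - 150) = -1447 - 1*(-5399/36) = -1447 + 5399/36 = -46693/36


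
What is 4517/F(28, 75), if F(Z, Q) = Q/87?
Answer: 130993/25 ≈ 5239.7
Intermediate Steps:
F(Z, Q) = Q/87 (F(Z, Q) = Q*(1/87) = Q/87)
4517/F(28, 75) = 4517/(((1/87)*75)) = 4517/(25/29) = 4517*(29/25) = 130993/25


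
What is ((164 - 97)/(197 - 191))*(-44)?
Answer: -1474/3 ≈ -491.33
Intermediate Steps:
((164 - 97)/(197 - 191))*(-44) = (67/6)*(-44) = -1474/3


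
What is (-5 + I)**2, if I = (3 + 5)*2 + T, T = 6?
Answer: 289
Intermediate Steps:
I = 22 (I = (3 + 5)*2 + 6 = 8*2 + 6 = 16 + 6 = 22)
(-5 + I)**2 = (-5 + 22)**2 = 17**2 = 289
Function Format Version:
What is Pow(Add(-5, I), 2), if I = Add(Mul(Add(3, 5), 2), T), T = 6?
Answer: 289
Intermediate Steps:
I = 22 (I = Add(Mul(Add(3, 5), 2), 6) = Add(Mul(8, 2), 6) = Add(16, 6) = 22)
Pow(Add(-5, I), 2) = Pow(Add(-5, 22), 2) = Pow(17, 2) = 289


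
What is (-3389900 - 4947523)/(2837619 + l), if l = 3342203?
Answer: -8337423/6179822 ≈ -1.3491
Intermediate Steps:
(-3389900 - 4947523)/(2837619 + l) = (-3389900 - 4947523)/(2837619 + 3342203) = -8337423/6179822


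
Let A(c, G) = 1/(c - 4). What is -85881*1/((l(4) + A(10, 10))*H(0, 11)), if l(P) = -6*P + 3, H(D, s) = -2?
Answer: -257643/125 ≈ -2061.1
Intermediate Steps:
A(c, G) = 1/(-4 + c)
l(P) = 3 - 6*P
-85881*1/((l(4) + A(10, 10))*H(0, 11)) = -85881*(-1/(2*((3 - 6*4) + 1/(-4 + 10)))) = -85881*(-1/(2*((3 - 24) + 1/6))) = -85881*(-1/(2*(-21 + ⅙))) = -85881/((-2*(-125/6))) = -85881/125/3 = -85881*3/125 = -257643/125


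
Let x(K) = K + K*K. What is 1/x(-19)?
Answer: 1/342 ≈ 0.0029240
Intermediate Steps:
x(K) = K + K²
1/x(-19) = 1/(-19*(1 - 19)) = 1/(-19*(-18)) = 1/342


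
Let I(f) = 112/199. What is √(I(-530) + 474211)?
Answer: √18779252099/199 ≈ 688.63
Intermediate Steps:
I(f) = 112/199 (I(f) = 112*(1/199) = 112/199)
√(I(-530) + 474211) = √(112/199 + 474211) = √(94368101/199) = √18779252099/199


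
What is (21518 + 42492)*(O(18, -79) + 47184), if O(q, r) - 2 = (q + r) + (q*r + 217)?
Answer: 2939339200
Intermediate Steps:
O(q, r) = 219 + q + r + q*r (O(q, r) = 2 + ((q + r) + (q*r + 217)) = 2 + ((q + r) + (217 + q*r)) = 2 + (217 + q + r + q*r) = 219 + q + r + q*r)
(21518 + 42492)*(O(18, -79) + 47184) = (21518 + 42492)*((219 + 18 - 79 + 18*(-79)) + 47184) = 64010*((219 + 18 - 79 - 1422) + 47184) = 64010*(-1264 + 47184) = 64010*45920 = 2939339200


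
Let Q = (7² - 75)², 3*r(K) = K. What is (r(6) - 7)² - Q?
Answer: -651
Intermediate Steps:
r(K) = K/3
Q = 676 (Q = (49 - 75)² = (-26)² = 676)
(r(6) - 7)² - Q = ((⅓)*6 - 7)² - 1*676 = (2 - 7)² - 676 = (-5)² - 676 = 25 - 676 = -651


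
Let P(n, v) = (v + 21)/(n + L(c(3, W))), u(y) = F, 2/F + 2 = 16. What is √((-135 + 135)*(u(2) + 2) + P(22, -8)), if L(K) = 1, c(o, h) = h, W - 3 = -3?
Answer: √299/23 ≈ 0.75181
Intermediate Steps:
W = 0 (W = 3 - 3 = 0)
F = ⅐ (F = 2/(-2 + 16) = 2/14 = 2*(1/14) = ⅐ ≈ 0.14286)
u(y) = ⅐
P(n, v) = (21 + v)/(1 + n) (P(n, v) = (v + 21)/(n + 1) = (21 + v)/(1 + n))
√((-135 + 135)*(u(2) + 2) + P(22, -8)) = √((-135 + 135)*(⅐ + 2) + (21 - 8)/(1 + 22)) = √(0*(15/7) + 13/23) = √(0 + (1/23)*13) = √(0 + 13/23) = √(13/23) = √299/23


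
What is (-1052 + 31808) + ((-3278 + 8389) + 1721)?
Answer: 37588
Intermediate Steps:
(-1052 + 31808) + ((-3278 + 8389) + 1721) = 30756 + (5111 + 1721) = 30756 + 6832 = 37588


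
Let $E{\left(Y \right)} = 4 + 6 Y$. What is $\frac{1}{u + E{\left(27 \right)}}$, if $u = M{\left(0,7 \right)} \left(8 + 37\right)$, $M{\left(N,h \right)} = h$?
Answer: $\frac{1}{481} \approx 0.002079$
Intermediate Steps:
$u = 315$ ($u = 7 \left(8 + 37\right) = 7 \cdot 45 = 315$)
$\frac{1}{u + E{\left(27 \right)}} = \frac{1}{315 + \left(4 + 6 \cdot 27\right)} = \frac{1}{315 + \left(4 + 162\right)} = \frac{1}{315 + 166} = \frac{1}{481}$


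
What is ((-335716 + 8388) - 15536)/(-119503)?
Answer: 342864/119503 ≈ 2.8691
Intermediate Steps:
((-335716 + 8388) - 15536)/(-119503) = (-327328 - 15536)*(-1/119503) = -342864*(-1/119503) = 342864/119503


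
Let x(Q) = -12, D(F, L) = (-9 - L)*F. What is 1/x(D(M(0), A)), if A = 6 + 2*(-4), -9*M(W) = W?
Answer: -1/12 ≈ -0.083333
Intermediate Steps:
M(W) = -W/9
A = -2 (A = 6 - 8 = -2)
D(F, L) = F*(-9 - L)
1/x(D(M(0), A)) = 1/(-12) = -1/12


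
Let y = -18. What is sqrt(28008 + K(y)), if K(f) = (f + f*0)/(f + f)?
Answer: sqrt(112034)/2 ≈ 167.36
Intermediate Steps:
K(f) = 1/2 (K(f) = (f + 0)/((2*f)) = f*(1/(2*f)) = 1/2)
sqrt(28008 + K(y)) = sqrt(28008 + 1/2) = sqrt(56017/2) = sqrt(112034)/2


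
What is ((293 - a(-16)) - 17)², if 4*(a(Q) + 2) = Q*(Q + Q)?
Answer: 22500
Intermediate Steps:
a(Q) = -2 + Q²/2 (a(Q) = -2 + (Q*(Q + Q))/4 = -2 + (Q*(2*Q))/4 = -2 + (2*Q²)/4 = -2 + Q²/2)
((293 - a(-16)) - 17)² = ((293 - (-2 + (½)*(-16)²)) - 17)² = ((293 - (-2 + (½)*256)) - 17)² = ((293 - (-2 + 128)) - 17)² = ((293 - 1*126) - 17)² = ((293 - 126) - 17)² = (167 - 17)² = 150² = 22500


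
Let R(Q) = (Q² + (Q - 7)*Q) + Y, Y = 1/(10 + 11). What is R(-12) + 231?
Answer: 12664/21 ≈ 603.05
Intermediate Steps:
Y = 1/21 ≈ 0.047619
R(Q) = 1/21 + Q² + Q*(-7 + Q) (R(Q) = (Q² + (Q - 7)*Q) + 1/21 = (Q² + (-7 + Q)*Q) + 1/21 = (Q² + Q*(-7 + Q)) + 1/21 = 1/21 + Q² + Q*(-7 + Q))
R(-12) + 231 = (1/21 - 7*(-12) + 2*(-12)²) + 231 = (1/21 + 84 + 2*144) + 231 = (1/21 + 84 + 288) + 231 = 7813/21 + 231 = 12664/21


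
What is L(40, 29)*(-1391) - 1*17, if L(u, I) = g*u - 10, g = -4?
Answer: 236453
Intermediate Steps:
L(u, I) = -10 - 4*u (L(u, I) = -4*u - 10 = -10 - 4*u)
L(40, 29)*(-1391) - 1*17 = (-10 - 4*40)*(-1391) - 1*17 = (-10 - 160)*(-1391) - 17 = -170*(-1391) - 17 = 236470 - 17 = 236453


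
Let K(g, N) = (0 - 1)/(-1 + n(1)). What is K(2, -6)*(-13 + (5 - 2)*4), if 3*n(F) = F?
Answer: -3/2 ≈ -1.5000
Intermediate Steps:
n(F) = F/3
K(g, N) = 3/2 (K(g, N) = (0 - 1)/(-1 + (⅓)*1) = -1/(-1 + ⅓) = -1/(-⅔) = -1*(-3/2) = 3/2)
K(2, -6)*(-13 + (5 - 2)*4) = 3*(-13 + (5 - 2)*4)/2 = 3*(-13 + 3*4)/2 = 3*(-13 + 12)/2 = (3/2)*(-1) = -3/2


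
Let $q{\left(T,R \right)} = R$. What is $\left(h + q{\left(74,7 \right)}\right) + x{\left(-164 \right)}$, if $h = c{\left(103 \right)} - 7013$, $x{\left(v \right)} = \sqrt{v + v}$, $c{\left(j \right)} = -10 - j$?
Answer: $-7119 + 2 i \sqrt{82} \approx -7119.0 + 18.111 i$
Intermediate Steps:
$x{\left(v \right)} = \sqrt{2} \sqrt{v}$ ($x{\left(v \right)} = \sqrt{2 v} = \sqrt{2} \sqrt{v}$)
$h = -7126$ ($h = \left(-10 - 103\right) - 7013 = -113 - 7013 = -7126$)
$\left(h + q{\left(74,7 \right)}\right) + x{\left(-164 \right)} = \left(-7126 + 7\right) + \sqrt{2} \sqrt{-164} = -7119 + \sqrt{2} \cdot 2 i \sqrt{41} = -7119 + 2 i \sqrt{82}$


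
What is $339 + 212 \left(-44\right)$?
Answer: $-8989$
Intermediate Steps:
$339 + 212 \left(-44\right) = 339 - 9328 = -8989$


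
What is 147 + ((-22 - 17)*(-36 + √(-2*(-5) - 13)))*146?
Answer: 205131 - 5694*I*√3 ≈ 2.0513e+5 - 9862.3*I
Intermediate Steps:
147 + ((-22 - 17)*(-36 + √(-2*(-5) - 13)))*146 = 147 - 39*(-36 + √(10 - 13))*146 = 147 - 39*(-36 + √(-3))*146 = 147 - 39*(-36 + I*√3)*146 = 147 + (1404 - 39*I*√3)*146 = 147 + (204984 - 5694*I*√3) = 205131 - 5694*I*√3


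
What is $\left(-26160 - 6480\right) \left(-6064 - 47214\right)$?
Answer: $1738993920$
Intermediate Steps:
$\left(-26160 - 6480\right) \left(-6064 - 47214\right) = \left(-32640\right) \left(-53278\right) = 1738993920$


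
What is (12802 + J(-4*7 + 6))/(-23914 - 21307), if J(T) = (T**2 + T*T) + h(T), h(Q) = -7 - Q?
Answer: -13785/45221 ≈ -0.30484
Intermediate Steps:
J(T) = -7 - T + 2*T**2 (J(T) = (T**2 + T*T) + (-7 - T) = (T**2 + T**2) + (-7 - T) = 2*T**2 + (-7 - T) = -7 - T + 2*T**2)
(12802 + J(-4*7 + 6))/(-23914 - 21307) = (12802 + (-7 - (-4*7 + 6) + 2*(-4*7 + 6)**2))/(-23914 - 21307) = (12802 + (-7 - (-28 + 6) + 2*(-28 + 6)**2))/(-45221) = (12802 + (-7 - 1*(-22) + 2*(-22)**2))*(-1/45221) = (12802 + (-7 + 22 + 2*484))*(-1/45221) = (12802 + (-7 + 22 + 968))*(-1/45221) = (12802 + 983)*(-1/45221) = 13785*(-1/45221) = -13785/45221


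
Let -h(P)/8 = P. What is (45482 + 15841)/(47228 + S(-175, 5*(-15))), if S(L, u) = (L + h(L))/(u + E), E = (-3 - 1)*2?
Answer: 1696603/1306233 ≈ 1.2989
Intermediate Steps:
E = -8 (E = -4*2 = -8)
h(P) = -8*P
S(L, u) = -7*L/(-8 + u) (S(L, u) = (L - 8*L)/(u - 8) = (-7*L)/(-8 + u) = -7*L/(-8 + u))
(45482 + 15841)/(47228 + S(-175, 5*(-15))) = (45482 + 15841)/(47228 - 7*(-175)/(-8 + 5*(-15))) = 61323/(47228 - 7*(-175)/(-8 - 75)) = 61323/(47228 - 7*(-175)/(-83)) = 61323/(47228 - 7*(-175)*(-1/83)) = 61323/(47228 - 1225/83) = 61323/(3918699/83) = 61323*(83/3918699) = 1696603/1306233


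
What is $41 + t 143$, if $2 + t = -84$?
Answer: $-12257$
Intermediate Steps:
$t = -86$ ($t = -2 - 84 = -86$)
$41 + t 143 = 41 - 12298 = -12257$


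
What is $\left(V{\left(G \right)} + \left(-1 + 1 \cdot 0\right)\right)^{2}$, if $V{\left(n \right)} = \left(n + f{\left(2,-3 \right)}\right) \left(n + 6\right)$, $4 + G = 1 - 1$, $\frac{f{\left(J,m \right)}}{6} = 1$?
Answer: $9$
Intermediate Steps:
$f{\left(J,m \right)} = 6$ ($f{\left(J,m \right)} = 6 \cdot 1 = 6$)
$G = -4$ ($G = -4 + \left(1 - 1\right) = -4 + 0 = -4$)
$V{\left(n \right)} = \left(6 + n\right)^{2}$ ($V{\left(n \right)} = \left(n + 6\right) \left(n + 6\right) = \left(6 + n\right) \left(6 + n\right) = \left(6 + n\right)^{2}$)
$\left(V{\left(G \right)} + \left(-1 + 1 \cdot 0\right)\right)^{2} = \left(\left(36 + \left(-4\right)^{2} + 12 \left(-4\right)\right) + \left(-1 + 1 \cdot 0\right)\right)^{2} = \left(\left(36 + 16 - 48\right) + \left(-1 + 0\right)\right)^{2} = \left(4 - 1\right)^{2} = 3^{2} = 9$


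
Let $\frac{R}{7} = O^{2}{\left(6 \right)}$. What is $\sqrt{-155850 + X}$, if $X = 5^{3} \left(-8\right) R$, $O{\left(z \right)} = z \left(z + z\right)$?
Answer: $5 i \sqrt{1457754} \approx 6036.9 i$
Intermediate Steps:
$O{\left(z \right)} = 2 z^{2}$ ($O{\left(z \right)} = z 2 z = 2 z^{2}$)
$R = 36288$ ($R = 7 \left(2 \cdot 6^{2}\right)^{2} = 7 \left(2 \cdot 36\right)^{2} = 7 \cdot 72^{2} = 7 \cdot 5184 = 36288$)
$X = -36288000$ ($X = 5^{3} \left(-8\right) 36288 = 125 \left(-8\right) 36288 = \left(-1000\right) 36288 = -36288000$)
$\sqrt{-155850 + X} = \sqrt{-155850 - 36288000} = \sqrt{-36443850} = 5 i \sqrt{1457754}$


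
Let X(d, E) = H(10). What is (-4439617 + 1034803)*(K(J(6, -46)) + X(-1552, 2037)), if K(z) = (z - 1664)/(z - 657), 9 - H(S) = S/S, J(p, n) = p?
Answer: -1113212044/31 ≈ -3.5910e+7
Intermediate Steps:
H(S) = 8 (H(S) = 9 - S/S = 9 - 1*1 = 9 - 1 = 8)
X(d, E) = 8
K(z) = (-1664 + z)/(-657 + z)
(-4439617 + 1034803)*(K(J(6, -46)) + X(-1552, 2037)) = (-4439617 + 1034803)*((-1664 + 6)/(-657 + 6) + 8) = -3404814*(-1658/(-651) + 8) = -3404814*(-1/651*(-1658) + 8) = -3404814*(1658/651 + 8) = -3404814*6866/651 = -1113212044/31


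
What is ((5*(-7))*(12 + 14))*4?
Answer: -3640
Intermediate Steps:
((5*(-7))*(12 + 14))*4 = -35*26*4 = -910*4 = -3640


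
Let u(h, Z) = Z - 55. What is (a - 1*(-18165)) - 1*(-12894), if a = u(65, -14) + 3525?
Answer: 34515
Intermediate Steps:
u(h, Z) = -55 + Z
a = 3456 (a = (-55 - 14) + 3525 = -69 + 3525 = 3456)
(a - 1*(-18165)) - 1*(-12894) = (3456 - 1*(-18165)) - 1*(-12894) = (3456 + 18165) + 12894 = 21621 + 12894 = 34515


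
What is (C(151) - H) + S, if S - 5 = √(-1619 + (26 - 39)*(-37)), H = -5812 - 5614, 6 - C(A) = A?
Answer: 11286 + I*√1138 ≈ 11286.0 + 33.734*I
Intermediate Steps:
C(A) = 6 - A
H = -11426
S = 5 + I*√1138 (S = 5 + √(-1619 + (26 - 39)*(-37)) = 5 + √(-1619 - 13*(-37)) = 5 + √(-1619 + 481) = 5 + √(-1138) = 5 + I*√1138 ≈ 5.0 + 33.734*I)
(C(151) - H) + S = ((6 - 1*151) - 1*(-11426)) + (5 + I*√1138) = ((6 - 151) + 11426) + (5 + I*√1138) = (-145 + 11426) + (5 + I*√1138) = 11281 + (5 + I*√1138) = 11286 + I*√1138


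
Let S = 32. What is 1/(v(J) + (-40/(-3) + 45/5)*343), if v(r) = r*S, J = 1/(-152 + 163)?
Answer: 33/252887 ≈ 0.00013049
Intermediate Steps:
J = 1/11 ≈ 0.090909
v(r) = 32*r (v(r) = r*32 = 32*r)
1/(v(J) + (-40/(-3) + 45/5)*343) = 1/(32*(1/11) + (-40/(-3) + 45/5)*343) = 1/(32/11 + (-40*(-⅓) + 45*(⅕))*343) = 1/(32/11 + (40/3 + 9)*343) = 1/(32/11 + (67/3)*343) = 1/(32/11 + 22981/3) = 1/(252887/33) = 33/252887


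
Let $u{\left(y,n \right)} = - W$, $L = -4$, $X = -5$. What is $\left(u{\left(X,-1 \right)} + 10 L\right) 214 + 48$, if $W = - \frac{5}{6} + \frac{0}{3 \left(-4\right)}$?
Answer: $- \frac{25001}{3} \approx -8333.7$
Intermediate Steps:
$W = - \frac{5}{6}$ ($W = \left(-5\right) \frac{1}{6} + \frac{0}{-12} = - \frac{5}{6} + 0 \left(- \frac{1}{12}\right) = - \frac{5}{6} + 0 = - \frac{5}{6} \approx -0.83333$)
$u{\left(y,n \right)} = \frac{5}{6}$ ($u{\left(y,n \right)} = \left(-1\right) \left(- \frac{5}{6}\right) = \frac{5}{6}$)
$\left(u{\left(X,-1 \right)} + 10 L\right) 214 + 48 = \left(\frac{5}{6} + 10 \left(-4\right)\right) 214 + 48 = \left(\frac{5}{6} - 40\right) 214 + 48 = \left(- \frac{235}{6}\right) 214 + 48 = - \frac{25145}{3} + 48 = - \frac{25001}{3}$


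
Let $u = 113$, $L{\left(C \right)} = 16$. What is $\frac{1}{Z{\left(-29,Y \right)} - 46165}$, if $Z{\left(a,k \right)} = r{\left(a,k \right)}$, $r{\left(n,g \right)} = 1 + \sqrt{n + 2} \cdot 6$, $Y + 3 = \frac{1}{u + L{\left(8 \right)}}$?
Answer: $- \frac{3847}{177592989} - \frac{i \sqrt{3}}{118395326} \approx -2.1662 \cdot 10^{-5} - 1.4629 \cdot 10^{-8} i$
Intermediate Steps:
$Y = - \frac{386}{129}$ ($Y = -3 + \frac{1}{113 + 16} = -3 + \frac{1}{129} = - \frac{386}{129} \approx -2.9922$)
$r{\left(n,g \right)} = 1 + 6 \sqrt{2 + n}$ ($r{\left(n,g \right)} = 1 + \sqrt{2 + n} 6 = 1 + 6 \sqrt{2 + n}$)
$Z{\left(a,k \right)} = 1 + 6 \sqrt{2 + a}$
$\frac{1}{Z{\left(-29,Y \right)} - 46165} = \frac{1}{\left(1 + 6 \sqrt{2 - 29}\right) - 46165} = \frac{1}{\left(1 + 6 \sqrt{-27}\right) - 46165} = \frac{1}{\left(1 + 6 \cdot 3 i \sqrt{3}\right) - 46165} = \frac{1}{\left(1 + 18 i \sqrt{3}\right) - 46165} = \frac{1}{-46164 + 18 i \sqrt{3}}$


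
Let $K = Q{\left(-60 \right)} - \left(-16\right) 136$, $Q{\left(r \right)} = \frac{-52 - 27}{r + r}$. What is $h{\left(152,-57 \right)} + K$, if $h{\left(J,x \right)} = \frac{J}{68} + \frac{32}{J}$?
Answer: $\frac{84462077}{38760} \approx 2179.1$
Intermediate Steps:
$h{\left(J,x \right)} = \frac{32}{J} + \frac{J}{68}$ ($h{\left(J,x \right)} = J \frac{1}{68} + \frac{32}{J} = \frac{J}{68} + \frac{32}{J} = \frac{32}{J} + \frac{J}{68}$)
$Q{\left(r \right)} = - \frac{79}{2 r}$
$K = \frac{261199}{120}$ ($K = - \frac{79}{2 \left(-60\right)} - \left(-16\right) 136 = \left(- \frac{79}{2}\right) \left(- \frac{1}{60}\right) - -2176 = \frac{79}{120} + 2176 = \frac{261199}{120} \approx 2176.7$)
$h{\left(152,-57 \right)} + K = \left(\frac{32}{152} + \frac{1}{68} \cdot 152\right) + \frac{261199}{120} = \left(32 \cdot \frac{1}{152} + \frac{38}{17}\right) + \frac{261199}{120} = \left(\frac{4}{19} + \frac{38}{17}\right) + \frac{261199}{120} = \frac{790}{323} + \frac{261199}{120} = \frac{84462077}{38760}$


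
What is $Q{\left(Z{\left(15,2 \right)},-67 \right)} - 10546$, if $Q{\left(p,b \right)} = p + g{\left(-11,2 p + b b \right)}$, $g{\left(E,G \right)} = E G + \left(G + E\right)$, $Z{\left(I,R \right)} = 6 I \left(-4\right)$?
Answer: $-48607$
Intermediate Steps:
$Z{\left(I,R \right)} = - 24 I$
$g{\left(E,G \right)} = E + G + E G$ ($g{\left(E,G \right)} = E G + \left(E + G\right) = E + G + E G$)
$Q{\left(p,b \right)} = -11 - 19 p - 10 b^{2}$ ($Q{\left(p,b \right)} = p - \left(11 - 2 p + 11 \left(2 p + b b\right) - b b\right) = p - \left(11 - b^{2} - 2 p + 11 \left(2 p + b^{2}\right)\right) = p - \left(11 - b^{2} - 2 p + 11 \left(b^{2} + 2 p\right)\right) = p - \left(11 + 10 b^{2} + 20 p\right) = -11 - 19 p - 10 b^{2}$)
$Q{\left(Z{\left(15,2 \right)},-67 \right)} - 10546 = \left(-11 - 19 \left(\left(-24\right) 15\right) - 10 \left(-67\right)^{2}\right) - 10546 = \left(-11 - -6840 - 44890\right) - 10546 = \left(-11 + 6840 - 44890\right) - 10546 = -38061 - 10546 = -48607$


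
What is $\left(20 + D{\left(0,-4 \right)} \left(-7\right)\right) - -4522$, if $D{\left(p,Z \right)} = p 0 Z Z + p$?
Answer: $4542$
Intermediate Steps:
$D{\left(p,Z \right)} = p$ ($D{\left(p,Z \right)} = 0 Z Z + p = 0 Z + p = 0 + p = p$)
$\left(20 + D{\left(0,-4 \right)} \left(-7\right)\right) - -4522 = \left(20 + 0 \left(-7\right)\right) - -4522 = \left(20 + 0\right) + 4522 = 20 + 4522 = 4542$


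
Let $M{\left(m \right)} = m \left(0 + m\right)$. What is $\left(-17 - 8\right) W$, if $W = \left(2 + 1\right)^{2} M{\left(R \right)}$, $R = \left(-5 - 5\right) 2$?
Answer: $-90000$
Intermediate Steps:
$R = -20$ ($R = \left(-10\right) 2 = -20$)
$M{\left(m \right)} = m^{2}$ ($M{\left(m \right)} = m m = m^{2}$)
$W = 3600$ ($W = \left(2 + 1\right)^{2} \left(-20\right)^{2} = 3^{2} \cdot 400 = 9 \cdot 400 = 3600$)
$\left(-17 - 8\right) W = \left(-17 - 8\right) 3600 = \left(-25\right) 3600 = -90000$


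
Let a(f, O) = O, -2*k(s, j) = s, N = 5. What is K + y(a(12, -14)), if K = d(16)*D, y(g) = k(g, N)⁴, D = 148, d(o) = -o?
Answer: 33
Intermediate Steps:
k(s, j) = -s/2
y(g) = g⁴/16 (y(g) = (-g/2)⁴ = g⁴/16)
K = -2368 (K = -1*16*148 = -16*148 = -2368)
K + y(a(12, -14)) = -2368 + (1/16)*(-14)⁴ = -2368 + (1/16)*38416 = -2368 + 2401 = 33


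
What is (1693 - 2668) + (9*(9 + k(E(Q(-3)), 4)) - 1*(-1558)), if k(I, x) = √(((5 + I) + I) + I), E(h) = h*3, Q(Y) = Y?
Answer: 664 + 9*I*√22 ≈ 664.0 + 42.214*I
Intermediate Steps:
E(h) = 3*h
k(I, x) = √(5 + 3*I) (k(I, x) = √((5 + 2*I) + I) = √(5 + 3*I))
(1693 - 2668) + (9*(9 + k(E(Q(-3)), 4)) - 1*(-1558)) = (1693 - 2668) + (9*(9 + √(5 + 3*(3*(-3)))) - 1*(-1558)) = -975 + (9*(9 + √(5 + 3*(-9))) + 1558) = -975 + (9*(9 + √(5 - 27)) + 1558) = -975 + (9*(9 + √(-22)) + 1558) = -975 + (9*(9 + I*√22) + 1558) = -975 + ((81 + 9*I*√22) + 1558) = -975 + (1639 + 9*I*√22) = 664 + 9*I*√22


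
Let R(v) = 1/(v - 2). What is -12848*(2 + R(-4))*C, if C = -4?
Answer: 282656/3 ≈ 94219.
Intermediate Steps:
R(v) = 1/(-2 + v)
-12848*(2 + R(-4))*C = -12848*(2 + 1/(-2 - 4))*(-4) = -12848*(2 + 1/(-6))*(-4) = -12848*(2 - 1/6)*(-4) = -70664*(-4)/3 = -12848*(-22/3) = 282656/3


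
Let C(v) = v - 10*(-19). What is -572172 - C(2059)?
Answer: -574421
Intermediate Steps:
C(v) = 190 + v (C(v) = v + 190 = 190 + v)
-572172 - C(2059) = -572172 - (190 + 2059) = -572172 - 1*2249 = -572172 - 2249 = -574421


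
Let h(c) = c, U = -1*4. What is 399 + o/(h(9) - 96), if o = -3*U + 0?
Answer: 11567/29 ≈ 398.86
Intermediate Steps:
U = -4
o = 12 (o = -3*(-4) + 0 = 12 + 0 = 12)
399 + o/(h(9) - 96) = 399 + 12/(9 - 96) = 399 + 12/(-87) = 399 - 1/87*12 = 399 - 4/29 = 11567/29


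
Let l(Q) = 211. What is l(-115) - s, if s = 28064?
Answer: -27853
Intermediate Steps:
l(-115) - s = 211 - 1*28064 = 211 - 28064 = -27853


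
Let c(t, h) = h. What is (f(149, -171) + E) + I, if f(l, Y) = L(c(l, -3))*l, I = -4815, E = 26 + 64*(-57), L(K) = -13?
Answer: -10374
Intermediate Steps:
E = -3622 (E = 26 - 3648 = -3622)
f(l, Y) = -13*l
(f(149, -171) + E) + I = (-13*149 - 3622) - 4815 = (-1937 - 3622) - 4815 = -5559 - 4815 = -10374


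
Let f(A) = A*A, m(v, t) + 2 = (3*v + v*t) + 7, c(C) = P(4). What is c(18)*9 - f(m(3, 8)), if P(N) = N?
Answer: -1408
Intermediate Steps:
c(C) = 4
m(v, t) = 5 + 3*v + t*v (m(v, t) = -2 + ((3*v + v*t) + 7) = -2 + ((3*v + t*v) + 7) = -2 + (7 + 3*v + t*v) = 5 + 3*v + t*v)
f(A) = A²
c(18)*9 - f(m(3, 8)) = 4*9 - (5 + 3*3 + 8*3)² = 36 - (5 + 9 + 24)² = 36 - 1*38² = 36 - 1*1444 = 36 - 1444 = -1408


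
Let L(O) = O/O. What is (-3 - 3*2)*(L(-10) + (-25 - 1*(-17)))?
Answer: 63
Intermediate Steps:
L(O) = 1
(-3 - 3*2)*(L(-10) + (-25 - 1*(-17))) = (-3 - 3*2)*(1 + (-25 - 1*(-17))) = (-3 - 6)*(1 + (-25 + 17)) = -9*(1 - 8) = -9*(-7) = 63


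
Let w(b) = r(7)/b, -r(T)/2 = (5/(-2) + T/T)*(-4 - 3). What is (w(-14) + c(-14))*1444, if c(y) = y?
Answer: -18050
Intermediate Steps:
r(T) = -21 (r(T) = -2*(5/(-2) + T/T)*(-4 - 3) = -2*(5*(-1/2) + 1)*(-7) = -2*(-5/2 + 1)*(-7) = -(-3)*(-7) = -2*21/2 = -21)
w(b) = -21/b
(w(-14) + c(-14))*1444 = (-21/(-14) - 14)*1444 = (-21*(-1/14) - 14)*1444 = (3/2 - 14)*1444 = -25/2*1444 = -18050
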